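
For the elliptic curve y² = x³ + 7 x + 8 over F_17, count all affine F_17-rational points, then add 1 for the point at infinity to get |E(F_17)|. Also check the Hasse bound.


Affine points = {(0, 5), (0, 12), (1, 4), (1, 13), (2, 8), (2, 9), (4, 7), (4, 10), (5, 7), (5, 10), (7, 3), (7, 14), (8, 7), (8, 10), (9, 1), (9, 16), (12, 1), (12, 16), (13, 1), (13, 16), (16, 0)}; affine count = 21; |E(F_17)| = 22.

Discriminant check: Δ ∝ 4a³ + 27b² = 4·7³ + 27·8² = 4·343 + 27·64 ≡ 6 (mod 17). Nonzero ⇒ E is nonsingular.
For each x ∈ F_17, compute rhs = x³ + 7·x + 8 mod 17, then count y ∈ F_17 with y² ≡ rhs.
  x = 0: rhs = 8, matching y values: 5, 12 (2 points).
  x = 1: rhs = 16, matching y values: 4, 13 (2 points).
  x = 2: rhs = 13, matching y values: 8, 9 (2 points).
  x = 3: rhs = 5, matching y values: none (0 points).
  x = 4: rhs = 15, matching y values: 7, 10 (2 points).
  x = 5: rhs = 15, matching y values: 7, 10 (2 points).
  x = 6: rhs = 11, matching y values: none (0 points).
  x = 7: rhs = 9, matching y values: 3, 14 (2 points).
  x = 8: rhs = 15, matching y values: 7, 10 (2 points).
  x = 9: rhs = 1, matching y values: 1, 16 (2 points).
  x = 10: rhs = 7, matching y values: none (0 points).
  x = 11: rhs = 5, matching y values: none (0 points).
  x = 12: rhs = 1, matching y values: 1, 16 (2 points).
  x = 13: rhs = 1, matching y values: 1, 16 (2 points).
  x = 14: rhs = 11, matching y values: none (0 points).
  x = 15: rhs = 3, matching y values: none (0 points).
  x = 16: rhs = 0, matching y values: 0 (1 points).
Total affine count: 21.
Full point count |E(F_17)| = 21 + 1 = 22.
Hasse bound: |22 − (17+1)| = |4| = 4 ≤ 2√17 ≈ 8.2462 ✓.


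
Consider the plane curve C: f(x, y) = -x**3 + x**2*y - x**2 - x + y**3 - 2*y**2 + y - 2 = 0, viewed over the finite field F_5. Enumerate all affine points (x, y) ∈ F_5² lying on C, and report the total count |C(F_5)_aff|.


Affine F_5-points: {(0, 2), (0, 3), (1, 0), (1, 3), (1, 4), (4, 1)}; count = 6.

For each of the 25 pairs (x, y) ∈ F_5², evaluate f(x, y) mod 5. Record the zeros.
  x = 0: [0↦3, 1↦3, 2↦0, 3↦0, 4↦4]  zeros at y ∈ {2, 3}
  x = 1: [0↦0, 1↦1, 2↦4, 3↦0, 4↦0]  zeros at y ∈ {0, 3, 4}
  x = 2: [0↦4, 1↦3, 2↦4, 3↦3, 4↦1]  zeros at y ∈ ∅
  x = 3: [0↦4, 1↦3, 2↦4, 3↦3, 4↦1]  zeros at y ∈ ∅
  x = 4: [0↦4, 1↦0, 2↦3, 3↦4, 4↦4]  zeros at y ∈ {1}
Collecting zeros: affine points = {(0, 2), (0, 3), (1, 0), (1, 3), (1, 4), (4, 1)}.
Total count |C(F_5)_aff| = 6.


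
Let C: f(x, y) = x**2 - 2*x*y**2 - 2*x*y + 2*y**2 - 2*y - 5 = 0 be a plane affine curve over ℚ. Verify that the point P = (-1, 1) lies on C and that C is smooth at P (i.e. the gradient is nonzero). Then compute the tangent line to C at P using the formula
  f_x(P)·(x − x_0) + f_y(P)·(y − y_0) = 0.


Tangent line at P: -6*x + 8*y - 14 = 0.

Step 1: f(-1, 1) = 0, so P lies on C.
Step 2: partial derivatives
  f_x(x, y) = 2*x - 2*y**2 - 2*y, f_y(x, y) = -4*x*y - 2*x + 4*y - 2.
  f_x(P) = -6, f_y(P) = 8 (gradient nonzero, so P is smooth).
Step 3: tangent line at P: -6·(x − -1) + 8·(y − 1) = 0.
Expanding: -6*x + 8*y - 14 = 0.


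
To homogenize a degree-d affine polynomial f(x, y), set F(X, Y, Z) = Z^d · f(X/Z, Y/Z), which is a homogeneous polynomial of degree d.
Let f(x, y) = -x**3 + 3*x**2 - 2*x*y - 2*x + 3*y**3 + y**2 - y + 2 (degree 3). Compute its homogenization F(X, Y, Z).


F(X, Y, Z) = -X**3 + 3*X**2*Z - 2*X*Y*Z - 2*X*Z**2 + 3*Y**3 + Y**2*Z - Y*Z**2 + 2*Z**3

deg(f) = 3.
Substitute x = X/Z, y = Y/Z into f, then multiply by Z^3.
  monomial -1·x^3·y^0 ↦ -1·X^3·Y^0·Z^0.
  monomial 3·x^2·y^0 ↦ 3·X^2·Y^0·Z^1.
  monomial -2·x^1·y^1 ↦ -2·X^1·Y^1·Z^1.
  monomial -2·x^1·y^0 ↦ -2·X^1·Y^0·Z^2.
  monomial 3·x^0·y^3 ↦ 3·X^0·Y^3·Z^0.
  monomial 1·x^0·y^2 ↦ 1·X^0·Y^2·Z^1.
  monomial -1·x^0·y^1 ↦ -1·X^0·Y^1·Z^2.
  monomial 2·x^0·y^0 ↦ 2·X^0·Y^0·Z^3.
Collecting: F(X, Y, Z) = -X**3 + 3*X**2*Z - 2*X*Y*Z - 2*X*Z**2 + 3*Y**3 + Y**2*Z - Y*Z**2 + 2*Z**3.


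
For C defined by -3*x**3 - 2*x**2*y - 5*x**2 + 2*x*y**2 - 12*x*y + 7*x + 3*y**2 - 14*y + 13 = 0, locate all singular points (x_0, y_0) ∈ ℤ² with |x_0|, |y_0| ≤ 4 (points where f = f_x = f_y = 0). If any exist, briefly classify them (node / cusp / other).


Singular points: {(-1, 2)}; classification: cusp.

Compute partial derivatives:
  f_x = -9*x**2 - 4*x*y - 10*x + 2*y**2 - 12*y + 7.
  f_y = -2*x**2 + 4*x*y - 12*x + 6*y - 14.
Scan x_0 ∈ {−4, ..., 4}. For each x_0, f_y(x_0, y) is a polynomial in y; find its integer roots y ∈ {−4, ..., 4}, then test f_x and f at those candidates.
  x = -4: f_y(-4, y) = 2 - 10*y; no integer root y with |y| ≤ 4.
  x = -3: f_y(-3, y) = 4 - 6*y; no integer root y with |y| ≤ 4.
  x = -2: f_y(-2, y) = 2 - 2*y; vanishes at y ∈ {1}. (-2, 1): f_x = -11 ≠ 0.
  x = -1: f_y(-1, y) = 2*y - 4; vanishes at y ∈ {2}. (-1, 2): f_x = 0, f = 0 — SINGULAR.
  x = 0: f_y(0, y) = 6*y - 14; no integer root y with |y| ≤ 4.
  x = 1: f_y(1, y) = 10*y - 28; no integer root y with |y| ≤ 4.
  x = 2: f_y(2, y) = 14*y - 46; no integer root y with |y| ≤ 4.
  x = 3: f_y(3, y) = 18*y - 68; no integer root y with |y| ≤ 4.
  x = 4: f_y(4, y) = 22*y - 94; no integer root y with |y| ≤ 4.
Only singular point on the grid: (-1, 2).
Classify: substitute x = -1 + u, y = 2 + v and expand: f = -3*u**3 - 2*u**2*v + 2*u*v**2 + v**2.
No constant or linear terms (consistent with a singular point). Quadratic part: v**2. Cubic part: -3*u**3 - 2*u**2*v + 2*u*v**2.
The quadratic part v**2 is a perfect square, so there is a single (double) tangent line v = 0, i.e. y = 2. Restricting the cubic part to that line (v = 0) leaves -3*u**3 ≠ 0, so f is not divisible by v and the branch is v² ≈ 3*u**3 to lowest order — this is a cusp.
Classification: cusp.


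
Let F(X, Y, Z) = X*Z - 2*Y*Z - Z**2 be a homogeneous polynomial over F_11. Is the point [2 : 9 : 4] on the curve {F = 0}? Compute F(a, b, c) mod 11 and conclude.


F(2,9,4) ≡ 8 (mod 11); P is NOT on the curve.

Evaluate F(2, 9, 4) term-by-term (mod 11).
  X*Z ↦ 1·2·1·4 = 8
  -2*Y*Z ↦ -2·1·9·4 = -72
  -Z**2 ↦ -1·1·1·16 = -16
Sum: F(2, 9, 4) = (8) + (-72) + (-16) = -80.
Reducing mod 11: -80 ≡ 8 (mod 11).
Since F(a, b, c) ≡ 8 ≠ 0 (mod 11), P does NOT lie on the curve.


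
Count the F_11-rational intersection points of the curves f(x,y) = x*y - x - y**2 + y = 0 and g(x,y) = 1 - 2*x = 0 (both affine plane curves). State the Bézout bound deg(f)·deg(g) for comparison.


Common zeros: {(6, 1), (6, 6)}; count = 2; Bézout bound = 2.

deg(f) = 2, deg(g) = 1, so Bézout bound = 2.
Scan x ∈ F_11. For each x, list the y ∈ F_11 with f(x, y) ≡ 0 and those with g(x, y) ≡ 0 (mod 11); the common zeros in that column are the intersection.
  x = 0: f ≡ 0 at y ∈ {0, 1}; g ≡ 0 at y ∈ ∅; common: ∅.
  x = 1: f ≡ 0 at y ∈ {1}; g ≡ 0 at y ∈ ∅; common: ∅.
  x = 2: f ≡ 0 at y ∈ {1, 2}; g ≡ 0 at y ∈ ∅; common: ∅.
  x = 3: f ≡ 0 at y ∈ {1, 3}; g ≡ 0 at y ∈ ∅; common: ∅.
  x = 4: f ≡ 0 at y ∈ {1, 4}; g ≡ 0 at y ∈ ∅; common: ∅.
  x = 5: f ≡ 0 at y ∈ {1, 5}; g ≡ 0 at y ∈ ∅; common: ∅.
  x = 6: f ≡ 0 at y ∈ {1, 6}; g ≡ 0 at y ∈ {0, 1, 2, 3, 4, 5, 6, 7, 8, 9, 10}; common: {1, 6}.
  x = 7: f ≡ 0 at y ∈ {1, 7}; g ≡ 0 at y ∈ ∅; common: ∅.
  x = 8: f ≡ 0 at y ∈ {1, 8}; g ≡ 0 at y ∈ ∅; common: ∅.
  x = 9: f ≡ 0 at y ∈ {1, 9}; g ≡ 0 at y ∈ ∅; common: ∅.
  x = 10: f ≡ 0 at y ∈ {1, 10}; g ≡ 0 at y ∈ ∅; common: ∅.
Collecting: common zeros = {(6, 1), (6, 6)}, so the count is 2.
Comparison with the Bézout bound: 2 ≤ 2 = deg(f)·deg(g), as expected for curves with no common component (the bound is attained).


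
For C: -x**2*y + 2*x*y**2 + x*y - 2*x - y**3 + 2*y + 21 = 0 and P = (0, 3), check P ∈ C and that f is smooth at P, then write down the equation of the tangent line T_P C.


Tangent line at P: 19*x - 25*y + 75 = 0.

Step 1: f(0, 3) = 0, so P lies on C.
Step 2: partial derivatives
  f_x(x, y) = -2*x*y + 2*y**2 + y - 2, f_y(x, y) = -x**2 + 4*x*y + x - 3*y**2 + 2.
  f_x(P) = 19, f_y(P) = -25 (gradient nonzero, so P is smooth).
Step 3: tangent line at P: 19·(x − 0) + -25·(y − 3) = 0.
Expanding: 19*x - 25*y + 75 = 0.


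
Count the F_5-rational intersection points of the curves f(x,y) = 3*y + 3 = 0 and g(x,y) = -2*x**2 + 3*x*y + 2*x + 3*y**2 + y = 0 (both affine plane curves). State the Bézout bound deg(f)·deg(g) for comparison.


Common zeros: ∅; count = 0; Bézout bound = 2.

deg(f) = 1, deg(g) = 2, so Bézout bound = 2.
Scan x ∈ F_5. For each x, list the y ∈ F_5 with f(x, y) ≡ 0 and those with g(x, y) ≡ 0 (mod 5); the common zeros in that column are the intersection.
  x = 0: f ≡ 0 at y ∈ {4}; g ≡ 0 at y ∈ {0, 3}; common: ∅.
  x = 1: f ≡ 0 at y ∈ {4}; g ≡ 0 at y ∈ {0, 2}; common: ∅.
  x = 2: f ≡ 0 at y ∈ {4}; g ≡ 0 at y ∈ ∅; common: ∅.
  x = 3: f ≡ 0 at y ∈ {4}; g ≡ 0 at y ∈ {2, 3}; common: ∅.
  x = 4: f ≡ 0 at y ∈ {4}; g ≡ 0 at y ∈ ∅; common: ∅.
Collecting: common zeros = ∅, so the count is 0.
Comparison with the Bézout bound: 0 ≤ 2 = deg(f)·deg(g), as expected for curves with no common component (the affine F_5-count falls short of the bound because intersections may lie at infinity, over extension fields, or carry multiplicity).


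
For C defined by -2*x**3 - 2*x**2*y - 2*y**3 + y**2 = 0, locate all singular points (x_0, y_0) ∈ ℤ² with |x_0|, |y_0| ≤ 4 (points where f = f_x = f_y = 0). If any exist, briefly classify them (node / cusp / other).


Singular points: {(0, 0)}; classification: cusp.

Compute partial derivatives:
  f_x = -6*x**2 - 4*x*y.
  f_y = -2*x**2 - 6*y**2 + 2*y.
Scan x_0 ∈ {−4, ..., 4}. For each x_0, f_y(x_0, y) is a polynomial in y; find its integer roots y ∈ {−4, ..., 4}, then test f_x and f at those candidates.
  x = -4: f_y(-4, y) = -6*y**2 + 2*y - 32; no integer root y with |y| ≤ 4.
  x = -3: f_y(-3, y) = -6*y**2 + 2*y - 18; no integer root y with |y| ≤ 4.
  x = -2: f_y(-2, y) = -6*y**2 + 2*y - 8; no integer root y with |y| ≤ 4.
  x = -1: f_y(-1, y) = -6*y**2 + 2*y - 2; no integer root y with |y| ≤ 4.
  x = 0: f_y(0, y) = -6*y**2 + 2*y; vanishes at y ∈ {0}. (0, 0): f_x = 0, f = 0 — SINGULAR.
  x = 1: f_y(1, y) = -6*y**2 + 2*y - 2; no integer root y with |y| ≤ 4.
  x = 2: f_y(2, y) = -6*y**2 + 2*y - 8; no integer root y with |y| ≤ 4.
  x = 3: f_y(3, y) = -6*y**2 + 2*y - 18; no integer root y with |y| ≤ 4.
  x = 4: f_y(4, y) = -6*y**2 + 2*y - 32; no integer root y with |y| ≤ 4.
Only singular point on the grid: (0, 0).
Classify: substitute x = 0 + u, y = 0 + v and expand: f = -2*u**3 - 2*u**2*v - 2*v**3 + v**2.
No constant or linear terms (consistent with a singular point). Quadratic part: v**2. Cubic part: -2*u**3 - 2*u**2*v - 2*v**3.
The quadratic part v**2 is a perfect square, so there is a single (double) tangent line v = 0, i.e. y = 0. Restricting the cubic part to that line (v = 0) leaves -2*u**3 ≠ 0, so f is not divisible by v and the branch is v² ≈ 2*u**3 to lowest order — this is a cusp.
Classification: cusp.


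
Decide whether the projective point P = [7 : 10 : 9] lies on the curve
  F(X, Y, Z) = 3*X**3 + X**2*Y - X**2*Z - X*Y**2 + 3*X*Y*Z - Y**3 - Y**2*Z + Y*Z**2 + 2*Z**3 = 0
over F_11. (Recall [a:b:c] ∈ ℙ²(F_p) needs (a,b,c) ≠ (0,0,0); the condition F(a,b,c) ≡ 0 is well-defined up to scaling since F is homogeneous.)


F(7,10,9) ≡ 7 (mod 11); P is NOT on the curve.

Evaluate F(7, 10, 9) term-by-term (mod 11).
  3*X**3 ↦ 3·343·1·1 = 1029
  X**2*Y ↦ 1·49·10·1 = 490
  -X**2*Z ↦ -1·49·1·9 = -441
  -X*Y**2 ↦ -1·7·100·1 = -700
  3*X*Y*Z ↦ 3·7·10·9 = 1890
  -Y**3 ↦ -1·1·1000·1 = -1000
  -Y**2*Z ↦ -1·1·100·9 = -900
  Y*Z**2 ↦ 1·1·10·81 = 810
  2*Z**3 ↦ 2·1·1·729 = 1458
Sum: F(7, 10, 9) = (1029) + (490) + (-441) + (-700) + (1890) + (-1000) + (-900) + (810) + (1458) = 2636.
Reducing mod 11: 2636 ≡ 7 (mod 11).
Since F(a, b, c) ≡ 7 ≠ 0 (mod 11), P does NOT lie on the curve.


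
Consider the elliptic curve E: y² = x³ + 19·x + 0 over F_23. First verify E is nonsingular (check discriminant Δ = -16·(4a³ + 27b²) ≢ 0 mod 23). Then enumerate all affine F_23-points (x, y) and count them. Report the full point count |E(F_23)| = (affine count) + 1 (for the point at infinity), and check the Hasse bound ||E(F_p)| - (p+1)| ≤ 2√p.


Affine points = {(0, 0), (2, 0), (4, 5), (4, 18), (5, 6), (5, 17), (6, 10), (6, 13), (7, 4), (7, 19), (9, 7), (9, 16), (12, 1), (12, 22), (13, 11), (13, 12), (15, 7), (15, 16), (20, 10), (20, 13), (21, 0), (22, 7), (22, 16)}; affine count = 23; |E(F_23)| = 24.

Discriminant check: Δ ∝ 4a³ + 27b² = 4·19³ + 27·0² = 4·6859 + 27·0 ≡ 20 (mod 23). Nonzero ⇒ E is nonsingular.
For each x ∈ F_23, compute rhs = x³ + 19·x + 0 mod 23, then count y ∈ F_23 with y² ≡ rhs.
  x = 0: rhs = 0, matching y values: 0 (1 points).
  x = 1: rhs = 20, matching y values: none (0 points).
  x = 2: rhs = 0, matching y values: 0 (1 points).
  x = 3: rhs = 15, matching y values: none (0 points).
  x = 4: rhs = 2, matching y values: 5, 18 (2 points).
  x = 5: rhs = 13, matching y values: 6, 17 (2 points).
  x = 6: rhs = 8, matching y values: 10, 13 (2 points).
  x = 7: rhs = 16, matching y values: 4, 19 (2 points).
  x = 8: rhs = 20, matching y values: none (0 points).
  x = 9: rhs = 3, matching y values: 7, 16 (2 points).
  x = 10: rhs = 17, matching y values: none (0 points).
  x = 11: rhs = 22, matching y values: none (0 points).
  x = 12: rhs = 1, matching y values: 1, 22 (2 points).
  x = 13: rhs = 6, matching y values: 11, 12 (2 points).
  x = 14: rhs = 20, matching y values: none (0 points).
  x = 15: rhs = 3, matching y values: 7, 16 (2 points).
  x = 16: rhs = 7, matching y values: none (0 points).
  x = 17: rhs = 15, matching y values: none (0 points).
  x = 18: rhs = 10, matching y values: none (0 points).
  x = 19: rhs = 21, matching y values: none (0 points).
  x = 20: rhs = 8, matching y values: 10, 13 (2 points).
  x = 21: rhs = 0, matching y values: 0 (1 points).
  x = 22: rhs = 3, matching y values: 7, 16 (2 points).
Total affine count: 23.
Full point count |E(F_23)| = 23 + 1 = 24.
Hasse bound: |24 − (23+1)| = |0| = 0 ≤ 2√23 ≈ 9.5917 ✓.


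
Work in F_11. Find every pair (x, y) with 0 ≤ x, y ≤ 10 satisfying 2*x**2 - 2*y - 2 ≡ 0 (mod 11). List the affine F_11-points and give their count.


Affine F_11-points: {(0, 10), (1, 0), (2, 3), (3, 8), (4, 4), (5, 2), (6, 2), (7, 4), (8, 8), (9, 3), (10, 0)}; count = 11.

For each of the 121 pairs (x, y) ∈ F_11², evaluate f(x, y) mod 11. Record the zeros.
  x = 0: [0↦9, 1↦7, 2↦5, 3↦3, 4↦1, 5↦10, 6↦8, 7↦6, 8↦4, 9↦2, 10↦0]  zeros at y ∈ {10}
  x = 1: [0↦0, 1↦9, 2↦7, 3↦5, 4↦3, 5↦1, 6↦10, 7↦8, 8↦6, 9↦4, 10↦2]  zeros at y ∈ {0}
  x = 2: [0↦6, 1↦4, 2↦2, 3↦0, 4↦9, 5↦7, 6↦5, 7↦3, 8↦1, 9↦10, 10↦8]  zeros at y ∈ {3}
  x = 3: [0↦5, 1↦3, 2↦1, 3↦10, 4↦8, 5↦6, 6↦4, 7↦2, 8↦0, 9↦9, 10↦7]  zeros at y ∈ {8}
  x = 4: [0↦8, 1↦6, 2↦4, 3↦2, 4↦0, 5↦9, 6↦7, 7↦5, 8↦3, 9↦1, 10↦10]  zeros at y ∈ {4}
  x = 5: [0↦4, 1↦2, 2↦0, 3↦9, 4↦7, 5↦5, 6↦3, 7↦1, 8↦10, 9↦8, 10↦6]  zeros at y ∈ {2}
  x = 6: [0↦4, 1↦2, 2↦0, 3↦9, 4↦7, 5↦5, 6↦3, 7↦1, 8↦10, 9↦8, 10↦6]  zeros at y ∈ {2}
  x = 7: [0↦8, 1↦6, 2↦4, 3↦2, 4↦0, 5↦9, 6↦7, 7↦5, 8↦3, 9↦1, 10↦10]  zeros at y ∈ {4}
  x = 8: [0↦5, 1↦3, 2↦1, 3↦10, 4↦8, 5↦6, 6↦4, 7↦2, 8↦0, 9↦9, 10↦7]  zeros at y ∈ {8}
  x = 9: [0↦6, 1↦4, 2↦2, 3↦0, 4↦9, 5↦7, 6↦5, 7↦3, 8↦1, 9↦10, 10↦8]  zeros at y ∈ {3}
  x = 10: [0↦0, 1↦9, 2↦7, 3↦5, 4↦3, 5↦1, 6↦10, 7↦8, 8↦6, 9↦4, 10↦2]  zeros at y ∈ {0}
Collecting zeros: affine points = {(0, 10), (1, 0), (2, 3), (3, 8), (4, 4), (5, 2), (6, 2), (7, 4), (8, 8), (9, 3), (10, 0)}.
Total count |C(F_11)_aff| = 11.


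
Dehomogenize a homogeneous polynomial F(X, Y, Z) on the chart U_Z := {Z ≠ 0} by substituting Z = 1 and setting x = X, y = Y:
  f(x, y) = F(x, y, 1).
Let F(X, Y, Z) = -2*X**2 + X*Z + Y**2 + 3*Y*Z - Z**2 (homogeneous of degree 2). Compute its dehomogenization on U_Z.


f(x, y) = -2*x**2 + x + y**2 + 3*y - 1

On U_Z we set Z = 1. Each monomial c·X^i·Y^j·Z^k in F becomes c·x^i·y^j·1^k = c·x^i·y^j.
Substituting Z = 1: F(X, Y, 1) = -2*x**2 + x + y**2 + 3*y - 1.
Note: deg(f) ≤ deg(F) = 2; strict inequality happens when F is divisible by Z (lost terms).


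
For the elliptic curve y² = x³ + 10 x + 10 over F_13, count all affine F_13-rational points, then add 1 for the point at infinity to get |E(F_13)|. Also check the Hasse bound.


Affine points = {(0, 6), (0, 7), (2, 5), (2, 8), (4, 6), (4, 7), (5, 4), (5, 9), (6, 0), (8, 2), (8, 11), (9, 6), (9, 7), (12, 5), (12, 8)}; affine count = 15; |E(F_13)| = 16.

Discriminant check: Δ ∝ 4a³ + 27b² = 4·10³ + 27·10² = 4·1000 + 27·100 ≡ 5 (mod 13). Nonzero ⇒ E is nonsingular.
For each x ∈ F_13, compute rhs = x³ + 10·x + 10 mod 13, then count y ∈ F_13 with y² ≡ rhs.
  x = 0: rhs = 10, matching y values: 6, 7 (2 points).
  x = 1: rhs = 8, matching y values: none (0 points).
  x = 2: rhs = 12, matching y values: 5, 8 (2 points).
  x = 3: rhs = 2, matching y values: none (0 points).
  x = 4: rhs = 10, matching y values: 6, 7 (2 points).
  x = 5: rhs = 3, matching y values: 4, 9 (2 points).
  x = 6: rhs = 0, matching y values: 0 (1 points).
  x = 7: rhs = 7, matching y values: none (0 points).
  x = 8: rhs = 4, matching y values: 2, 11 (2 points).
  x = 9: rhs = 10, matching y values: 6, 7 (2 points).
  x = 10: rhs = 5, matching y values: none (0 points).
  x = 11: rhs = 8, matching y values: none (0 points).
  x = 12: rhs = 12, matching y values: 5, 8 (2 points).
Total affine count: 15.
Full point count |E(F_13)| = 15 + 1 = 16.
Hasse bound: |16 − (13+1)| = |2| = 2 ≤ 2√13 ≈ 7.2111 ✓.


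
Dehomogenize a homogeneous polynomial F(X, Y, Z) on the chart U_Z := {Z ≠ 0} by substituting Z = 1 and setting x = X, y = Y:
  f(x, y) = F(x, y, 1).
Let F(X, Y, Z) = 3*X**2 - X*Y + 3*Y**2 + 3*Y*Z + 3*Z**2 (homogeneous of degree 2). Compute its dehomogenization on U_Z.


f(x, y) = 3*x**2 - x*y + 3*y**2 + 3*y + 3

On U_Z we set Z = 1. Each monomial c·X^i·Y^j·Z^k in F becomes c·x^i·y^j·1^k = c·x^i·y^j.
Substituting Z = 1: F(X, Y, 1) = 3*x**2 - x*y + 3*y**2 + 3*y + 3.
Note: deg(f) ≤ deg(F) = 2; strict inequality happens when F is divisible by Z (lost terms).


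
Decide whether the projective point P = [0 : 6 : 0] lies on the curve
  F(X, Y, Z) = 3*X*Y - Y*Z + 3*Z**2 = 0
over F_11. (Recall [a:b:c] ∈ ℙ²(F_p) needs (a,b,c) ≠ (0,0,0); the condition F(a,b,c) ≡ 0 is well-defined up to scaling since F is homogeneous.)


F(0,6,0) ≡ 0 (mod 11); P is on the curve.

Evaluate F(0, 6, 0) term-by-term (mod 11).
  3*X*Y ↦ 3·0·6·1 = 0
  -Y*Z ↦ -1·1·6·0 = 0
  3*Z**2 ↦ 3·1·1·0 = 0
Sum: F(0, 6, 0) = (0) + (0) + (0) = 0.
Reducing mod 11: 0 ≡ 0 (mod 11).
Since F(a, b, c) ≡ 0 (mod 11), P lies on the curve.


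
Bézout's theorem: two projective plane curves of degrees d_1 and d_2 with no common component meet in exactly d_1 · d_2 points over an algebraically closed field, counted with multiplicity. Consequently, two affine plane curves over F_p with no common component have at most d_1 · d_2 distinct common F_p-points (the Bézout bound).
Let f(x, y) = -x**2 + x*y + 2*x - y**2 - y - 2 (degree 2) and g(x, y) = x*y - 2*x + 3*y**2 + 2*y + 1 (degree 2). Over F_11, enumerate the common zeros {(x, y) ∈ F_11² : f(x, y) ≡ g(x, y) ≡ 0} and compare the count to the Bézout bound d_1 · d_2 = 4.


Common zeros: {(0, 6), (6, 1)}; count = 2; Bézout bound = 4.

deg(f) = 2, deg(g) = 2, so Bézout bound = 4.
Scan x ∈ F_11. For each x, list the y ∈ F_11 with f(x, y) ≡ 0 and those with g(x, y) ≡ 0 (mod 11); the common zeros in that column are the intersection.
  x = 0: f ≡ 0 at y ∈ {4, 6}; g ≡ 0 at y ∈ {6, 8}; common: {6}.
  x = 1: f ≡ 0 at y ∈ ∅; g ≡ 0 at y ∈ ∅; common: ∅.
  x = 2: f ≡ 0 at y ∈ {5, 7}; g ≡ 0 at y ∈ ∅; common: ∅.
  x = 3: f ≡ 0 at y ∈ ∅; g ≡ 0 at y ∈ ∅; common: ∅.
  x = 4: f ≡ 0 at y ∈ ∅; g ≡ 0 at y ∈ ∅; common: ∅.
  x = 5: f ≡ 0 at y ∈ {5, 10}; g ≡ 0 at y ∈ {7, 9}; common: ∅.
  x = 6: f ≡ 0 at y ∈ {1, 4}; g ≡ 0 at y ∈ {0, 1}; common: {1}.
  x = 7: f ≡ 0 at y ∈ {7, 10}; g ≡ 0 at y ∈ ∅; common: ∅.
  x = 8: f ≡ 0 at y ∈ {1, 6}; g ≡ 0 at y ∈ {5, 10}; common: ∅.
  x = 9: f ≡ 0 at y ∈ ∅; g ≡ 0 at y ∈ ∅; common: ∅.
  x = 10: f ≡ 0 at y ∈ ∅; g ≡ 0 at y ∈ {3, 4}; common: ∅.
Collecting: common zeros = {(0, 6), (6, 1)}, so the count is 2.
Comparison with the Bézout bound: 2 ≤ 4 = deg(f)·deg(g), as expected for curves with no common component (the affine F_11-count falls short of the bound because intersections may lie at infinity, over extension fields, or carry multiplicity).


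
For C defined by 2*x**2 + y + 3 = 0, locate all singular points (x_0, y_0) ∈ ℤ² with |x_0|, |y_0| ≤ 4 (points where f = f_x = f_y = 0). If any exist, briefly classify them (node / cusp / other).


No singular points in the scanned grid; C is smooth there.

Compute partial derivatives:
  f_x = 4*x.
  f_y = 1.
f_y = 1 is a nonzero constant, so f_y never vanishes: no point (x, y) can satisfy f = f_x = f_y = 0. In particular no (x, y) ∈ {−4, ..., 4}² is singular; the curve is smooth.


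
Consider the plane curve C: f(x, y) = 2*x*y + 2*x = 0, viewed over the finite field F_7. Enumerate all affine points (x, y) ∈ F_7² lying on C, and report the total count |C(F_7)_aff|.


Affine F_7-points: {(0, 0), (0, 1), (0, 2), (0, 3), (0, 4), (0, 5), (0, 6), (1, 6), (2, 6), (3, 6), (4, 6), (5, 6), (6, 6)}; count = 13.

For each of the 49 pairs (x, y) ∈ F_7², evaluate f(x, y) mod 7. Record the zeros.
  x = 0: [0↦0, 1↦0, 2↦0, 3↦0, 4↦0, 5↦0, 6↦0]  zeros at y ∈ {0, 1, 2, 3, 4, 5, 6}
  x = 1: [0↦2, 1↦4, 2↦6, 3↦1, 4↦3, 5↦5, 6↦0]  zeros at y ∈ {6}
  x = 2: [0↦4, 1↦1, 2↦5, 3↦2, 4↦6, 5↦3, 6↦0]  zeros at y ∈ {6}
  x = 3: [0↦6, 1↦5, 2↦4, 3↦3, 4↦2, 5↦1, 6↦0]  zeros at y ∈ {6}
  x = 4: [0↦1, 1↦2, 2↦3, 3↦4, 4↦5, 5↦6, 6↦0]  zeros at y ∈ {6}
  x = 5: [0↦3, 1↦6, 2↦2, 3↦5, 4↦1, 5↦4, 6↦0]  zeros at y ∈ {6}
  x = 6: [0↦5, 1↦3, 2↦1, 3↦6, 4↦4, 5↦2, 6↦0]  zeros at y ∈ {6}
Collecting zeros: affine points = {(0, 0), (0, 1), (0, 2), (0, 3), (0, 4), (0, 5), (0, 6), (1, 6), (2, 6), (3, 6), (4, 6), (5, 6), (6, 6)}.
Total count |C(F_7)_aff| = 13.


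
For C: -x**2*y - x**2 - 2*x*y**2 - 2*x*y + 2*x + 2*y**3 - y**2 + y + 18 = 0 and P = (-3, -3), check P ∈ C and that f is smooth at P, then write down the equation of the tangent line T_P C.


Tangent line at P: -22*x + 22*y = 0.

Step 1: f(-3, -3) = 0, so P lies on C.
Step 2: partial derivatives
  f_x(x, y) = -2*x*y - 2*x - 2*y**2 - 2*y + 2, f_y(x, y) = -x**2 - 4*x*y - 2*x + 6*y**2 - 2*y + 1.
  f_x(P) = -22, f_y(P) = 22 (gradient nonzero, so P is smooth).
Step 3: tangent line at P: -22·(x − -3) + 22·(y − -3) = 0.
Expanding: -22*x + 22*y = 0.


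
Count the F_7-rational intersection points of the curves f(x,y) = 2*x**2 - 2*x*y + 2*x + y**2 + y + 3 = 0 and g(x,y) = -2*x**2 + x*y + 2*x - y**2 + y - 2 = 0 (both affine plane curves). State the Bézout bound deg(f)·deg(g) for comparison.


Common zeros: {(5, 0), (6, 1)}; count = 2; Bézout bound = 4.

deg(f) = 2, deg(g) = 2, so Bézout bound = 4.
Scan x ∈ F_7. For each x, list the y ∈ F_7 with f(x, y) ≡ 0 and those with g(x, y) ≡ 0 (mod 7); the common zeros in that column are the intersection.
  x = 0: f ≡ 0 at y ∈ ∅; g ≡ 0 at y ∈ {4}; common: ∅.
  x = 1: f ≡ 0 at y ∈ {0, 1}; g ≡ 0 at y ∈ ∅; common: ∅.
  x = 2: f ≡ 0 at y ∈ ∅; g ≡ 0 at y ∈ ∅; common: ∅.
  x = 3: f ≡ 0 at y ∈ {2, 3}; g ≡ 0 at y ∈ {0, 4}; common: ∅.
  x = 4: f ≡ 0 at y ∈ ∅; g ≡ 0 at y ∈ ∅; common: ∅.
  x = 5: f ≡ 0 at y ∈ {0, 2}; g ≡ 0 at y ∈ {0, 6}; common: {0}.
  x = 6: f ≡ 0 at y ∈ {1, 3}; g ≡ 0 at y ∈ {1, 6}; common: {1}.
Collecting: common zeros = {(5, 0), (6, 1)}, so the count is 2.
Comparison with the Bézout bound: 2 ≤ 4 = deg(f)·deg(g), as expected for curves with no common component (the affine F_7-count falls short of the bound because intersections may lie at infinity, over extension fields, or carry multiplicity).


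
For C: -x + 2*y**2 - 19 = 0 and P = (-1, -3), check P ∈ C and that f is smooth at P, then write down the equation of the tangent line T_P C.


Tangent line at P: -x - 12*y - 37 = 0.

Step 1: f(-1, -3) = 0, so P lies on C.
Step 2: partial derivatives
  f_x(x, y) = -1, f_y(x, y) = 4*y.
  f_x(P) = -1, f_y(P) = -12 (gradient nonzero, so P is smooth).
Step 3: tangent line at P: -1·(x − -1) + -12·(y − -3) = 0.
Expanding: -x - 12*y - 37 = 0.


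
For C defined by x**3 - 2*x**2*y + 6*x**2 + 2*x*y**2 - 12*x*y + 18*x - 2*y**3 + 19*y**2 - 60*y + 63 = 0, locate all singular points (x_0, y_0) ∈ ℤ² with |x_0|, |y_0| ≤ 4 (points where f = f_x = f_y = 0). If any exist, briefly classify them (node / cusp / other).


Singular points: {(0, 3)}; classification: cusp.

Compute partial derivatives:
  f_x = 3*x**2 - 4*x*y + 12*x + 2*y**2 - 12*y + 18.
  f_y = -2*x**2 + 4*x*y - 12*x - 6*y**2 + 38*y - 60.
Scan x_0 ∈ {−4, ..., 4}. For each x_0, f_y(x_0, y) is a polynomial in y; find its integer roots y ∈ {−4, ..., 4}, then test f_x and f at those candidates.
  x = -4: f_y(-4, y) = -6*y**2 + 22*y - 44; no integer root y with |y| ≤ 4.
  x = -3: f_y(-3, y) = -6*y**2 + 26*y - 42; no integer root y with |y| ≤ 4.
  x = -2: f_y(-2, y) = -6*y**2 + 30*y - 44; no integer root y with |y| ≤ 4.
  x = -1: f_y(-1, y) = -6*y**2 + 34*y - 50; no integer root y with |y| ≤ 4.
  x = 0: f_y(0, y) = -6*y**2 + 38*y - 60; vanishes at y ∈ {3}. (0, 3): f_x = 0, f = 0 — SINGULAR.
  x = 1: f_y(1, y) = -6*y**2 + 42*y - 74; no integer root y with |y| ≤ 4.
  x = 2: f_y(2, y) = -6*y**2 + 46*y - 92; no integer root y with |y| ≤ 4.
  x = 3: f_y(3, y) = -6*y**2 + 50*y - 114; no integer root y with |y| ≤ 4.
  x = 4: f_y(4, y) = -6*y**2 + 54*y - 140; no integer root y with |y| ≤ 4.
Only singular point on the grid: (0, 3).
Classify: substitute x = 0 + u, y = 3 + v and expand: f = u**3 - 2*u**2*v + 2*u*v**2 - 2*v**3 + v**2.
No constant or linear terms (consistent with a singular point). Quadratic part: v**2. Cubic part: u**3 - 2*u**2*v + 2*u*v**2 - 2*v**3.
The quadratic part v**2 is a perfect square, so there is a single (double) tangent line v = 0, i.e. y = 3. Restricting the cubic part to that line (v = 0) leaves u**3 ≠ 0, so f is not divisible by v and the branch is v² ≈ -u**3 to lowest order — this is a cusp.
Classification: cusp.


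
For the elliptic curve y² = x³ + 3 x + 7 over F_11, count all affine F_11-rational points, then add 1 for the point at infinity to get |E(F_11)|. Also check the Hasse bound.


Affine points = {(1, 0), (5, 2), (5, 9), (8, 2), (8, 9), (9, 2), (9, 9), (10, 5), (10, 6)}; affine count = 9; |E(F_11)| = 10.

Discriminant check: Δ ∝ 4a³ + 27b² = 4·3³ + 27·7² = 4·27 + 27·49 ≡ 1 (mod 11). Nonzero ⇒ E is nonsingular.
For each x ∈ F_11, compute rhs = x³ + 3·x + 7 mod 11, then count y ∈ F_11 with y² ≡ rhs.
  x = 0: rhs = 7, matching y values: none (0 points).
  x = 1: rhs = 0, matching y values: 0 (1 points).
  x = 2: rhs = 10, matching y values: none (0 points).
  x = 3: rhs = 10, matching y values: none (0 points).
  x = 4: rhs = 6, matching y values: none (0 points).
  x = 5: rhs = 4, matching y values: 2, 9 (2 points).
  x = 6: rhs = 10, matching y values: none (0 points).
  x = 7: rhs = 8, matching y values: none (0 points).
  x = 8: rhs = 4, matching y values: 2, 9 (2 points).
  x = 9: rhs = 4, matching y values: 2, 9 (2 points).
  x = 10: rhs = 3, matching y values: 5, 6 (2 points).
Total affine count: 9.
Full point count |E(F_11)| = 9 + 1 = 10.
Hasse bound: |10 − (11+1)| = |-2| = 2 ≤ 2√11 ≈ 6.6332 ✓.


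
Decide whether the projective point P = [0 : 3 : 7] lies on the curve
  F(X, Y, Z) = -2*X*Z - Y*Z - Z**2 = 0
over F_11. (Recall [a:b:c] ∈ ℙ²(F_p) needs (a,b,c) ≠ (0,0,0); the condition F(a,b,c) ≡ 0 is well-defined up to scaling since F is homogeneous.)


F(0,3,7) ≡ 7 (mod 11); P is NOT on the curve.

Evaluate F(0, 3, 7) term-by-term (mod 11).
  -2*X*Z ↦ -2·0·1·7 = 0
  -Y*Z ↦ -1·1·3·7 = -21
  -Z**2 ↦ -1·1·1·49 = -49
Sum: F(0, 3, 7) = (0) + (-21) + (-49) = -70.
Reducing mod 11: -70 ≡ 7 (mod 11).
Since F(a, b, c) ≡ 7 ≠ 0 (mod 11), P does NOT lie on the curve.


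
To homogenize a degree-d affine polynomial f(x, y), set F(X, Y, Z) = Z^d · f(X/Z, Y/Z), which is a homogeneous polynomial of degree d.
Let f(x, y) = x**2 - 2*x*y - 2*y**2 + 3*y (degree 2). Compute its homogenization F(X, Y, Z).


F(X, Y, Z) = X**2 - 2*X*Y - 2*Y**2 + 3*Y*Z

deg(f) = 2.
Substitute x = X/Z, y = Y/Z into f, then multiply by Z^2.
  monomial 1·x^2·y^0 ↦ 1·X^2·Y^0·Z^0.
  monomial -2·x^1·y^1 ↦ -2·X^1·Y^1·Z^0.
  monomial -2·x^0·y^2 ↦ -2·X^0·Y^2·Z^0.
  monomial 3·x^0·y^1 ↦ 3·X^0·Y^1·Z^1.
Collecting: F(X, Y, Z) = X**2 - 2*X*Y - 2*Y**2 + 3*Y*Z.


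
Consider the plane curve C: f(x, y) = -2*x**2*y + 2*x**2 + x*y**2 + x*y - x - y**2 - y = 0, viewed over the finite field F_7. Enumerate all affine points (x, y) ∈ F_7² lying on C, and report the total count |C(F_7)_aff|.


Affine F_7-points: {(0, 0), (0, 6), (1, 4), (2, 1), (2, 6), (4, 0), (4, 5)}; count = 7.

For each of the 49 pairs (x, y) ∈ F_7², evaluate f(x, y) mod 7. Record the zeros.
  x = 0: [0↦0, 1↦5, 2↦1, 3↦2, 4↦1, 5↦5, 6↦0]  zeros at y ∈ {0, 6}
  x = 1: [0↦1, 1↦6, 2↦4, 3↦2, 4↦0, 5↦5, 6↦3]  zeros at y ∈ {4}
  x = 2: [0↦6, 1↦0, 2↦3, 3↦1, 4↦1, 5↦3, 6↦0]  zeros at y ∈ {1, 6}
  x = 3: [0↦1, 1↦1, 2↦5, 3↦6, 4↦4, 5↦6, 6↦5]  zeros at y ∈ ∅
  x = 4: [0↦0, 1↦2, 2↦3, 3↦3, 4↦2, 5↦0, 6↦4]  zeros at y ∈ {0, 5}
  x = 5: [0↦3, 1↦3, 2↦4, 3↦6, 4↦2, 5↦6, 6↦4]  zeros at y ∈ ∅
  x = 6: [0↦3, 1↦4, 2↦1, 3↦1, 4↦4, 5↦3, 6↦5]  zeros at y ∈ ∅
Collecting zeros: affine points = {(0, 0), (0, 6), (1, 4), (2, 1), (2, 6), (4, 0), (4, 5)}.
Total count |C(F_7)_aff| = 7.


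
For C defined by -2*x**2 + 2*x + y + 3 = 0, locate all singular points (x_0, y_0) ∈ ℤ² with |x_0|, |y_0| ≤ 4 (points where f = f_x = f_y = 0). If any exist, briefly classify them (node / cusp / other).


No singular points in the scanned grid; C is smooth there.

Compute partial derivatives:
  f_x = 2 - 4*x.
  f_y = 1.
f_y = 1 is a nonzero constant, so f_y never vanishes: no point (x, y) can satisfy f = f_x = f_y = 0. In particular no (x, y) ∈ {−4, ..., 4}² is singular; the curve is smooth.


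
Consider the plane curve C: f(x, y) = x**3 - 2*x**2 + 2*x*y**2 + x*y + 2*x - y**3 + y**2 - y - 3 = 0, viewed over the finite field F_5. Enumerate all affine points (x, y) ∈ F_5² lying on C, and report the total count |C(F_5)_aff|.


Affine F_5-points: {(0, 4), (1, 1), (2, 2), (3, 1), (4, 3)}; count = 5.

For each of the 25 pairs (x, y) ∈ F_5², evaluate f(x, y) mod 5. Record the zeros.
  x = 0: [0↦2, 1↦1, 2↦1, 3↦1, 4↦0]  zeros at y ∈ {4}
  x = 1: [0↦3, 1↦0, 2↦2, 3↦3, 4↦2]  zeros at y ∈ {1}
  x = 2: [0↦1, 1↦1, 2↦0, 3↦2, 4↦1]  zeros at y ∈ {2}
  x = 3: [0↦2, 1↦0, 2↦1, 3↦4, 4↦3]  zeros at y ∈ {1}
  x = 4: [0↦2, 1↦3, 2↦1, 3↦0, 4↦4]  zeros at y ∈ {3}
Collecting zeros: affine points = {(0, 4), (1, 1), (2, 2), (3, 1), (4, 3)}.
Total count |C(F_5)_aff| = 5.


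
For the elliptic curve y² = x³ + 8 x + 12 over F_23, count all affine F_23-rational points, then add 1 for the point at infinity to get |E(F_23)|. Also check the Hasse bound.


Affine points = {(0, 9), (0, 14), (2, 6), (2, 17), (4, 4), (4, 19), (5, 4), (5, 19), (6, 0), (8, 6), (8, 17), (9, 10), (9, 13), (13, 6), (13, 17), (14, 4), (14, 19), (16, 2), (16, 21), (17, 1), (17, 22), (18, 10), (18, 13), (19, 10), (19, 13), (22, 7), (22, 16)}; affine count = 27; |E(F_23)| = 28.

Discriminant check: Δ ∝ 4a³ + 27b² = 4·8³ + 27·12² = 4·512 + 27·144 ≡ 2 (mod 23). Nonzero ⇒ E is nonsingular.
For each x ∈ F_23, compute rhs = x³ + 8·x + 12 mod 23, then count y ∈ F_23 with y² ≡ rhs.
  x = 0: rhs = 12, matching y values: 9, 14 (2 points).
  x = 1: rhs = 21, matching y values: none (0 points).
  x = 2: rhs = 13, matching y values: 6, 17 (2 points).
  x = 3: rhs = 17, matching y values: none (0 points).
  x = 4: rhs = 16, matching y values: 4, 19 (2 points).
  x = 5: rhs = 16, matching y values: 4, 19 (2 points).
  x = 6: rhs = 0, matching y values: 0 (1 points).
  x = 7: rhs = 20, matching y values: none (0 points).
  x = 8: rhs = 13, matching y values: 6, 17 (2 points).
  x = 9: rhs = 8, matching y values: 10, 13 (2 points).
  x = 10: rhs = 11, matching y values: none (0 points).
  x = 11: rhs = 5, matching y values: none (0 points).
  x = 12: rhs = 19, matching y values: none (0 points).
  x = 13: rhs = 13, matching y values: 6, 17 (2 points).
  x = 14: rhs = 16, matching y values: 4, 19 (2 points).
  x = 15: rhs = 11, matching y values: none (0 points).
  x = 16: rhs = 4, matching y values: 2, 21 (2 points).
  x = 17: rhs = 1, matching y values: 1, 22 (2 points).
  x = 18: rhs = 8, matching y values: 10, 13 (2 points).
  x = 19: rhs = 8, matching y values: 10, 13 (2 points).
  x = 20: rhs = 7, matching y values: none (0 points).
  x = 21: rhs = 11, matching y values: none (0 points).
  x = 22: rhs = 3, matching y values: 7, 16 (2 points).
Total affine count: 27.
Full point count |E(F_23)| = 27 + 1 = 28.
Hasse bound: |28 − (23+1)| = |4| = 4 ≤ 2√23 ≈ 9.5917 ✓.


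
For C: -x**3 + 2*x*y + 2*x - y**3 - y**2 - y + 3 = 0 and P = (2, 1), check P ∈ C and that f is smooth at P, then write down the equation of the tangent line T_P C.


Tangent line at P: -8*x - 2*y + 18 = 0.

Step 1: f(2, 1) = 0, so P lies on C.
Step 2: partial derivatives
  f_x(x, y) = -3*x**2 + 2*y + 2, f_y(x, y) = 2*x - 3*y**2 - 2*y - 1.
  f_x(P) = -8, f_y(P) = -2 (gradient nonzero, so P is smooth).
Step 3: tangent line at P: -8·(x − 2) + -2·(y − 1) = 0.
Expanding: -8*x - 2*y + 18 = 0.


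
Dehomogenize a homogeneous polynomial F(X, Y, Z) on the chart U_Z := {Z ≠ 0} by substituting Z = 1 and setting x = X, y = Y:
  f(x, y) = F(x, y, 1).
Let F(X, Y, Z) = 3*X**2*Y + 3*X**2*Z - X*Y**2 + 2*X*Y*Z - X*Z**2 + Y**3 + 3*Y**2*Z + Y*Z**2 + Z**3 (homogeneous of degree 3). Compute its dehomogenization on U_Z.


f(x, y) = 3*x**2*y + 3*x**2 - x*y**2 + 2*x*y - x + y**3 + 3*y**2 + y + 1

On U_Z we set Z = 1. Each monomial c·X^i·Y^j·Z^k in F becomes c·x^i·y^j·1^k = c·x^i·y^j.
Substituting Z = 1: F(X, Y, 1) = 3*x**2*y + 3*x**2 - x*y**2 + 2*x*y - x + y**3 + 3*y**2 + y + 1.
Note: deg(f) ≤ deg(F) = 3; strict inequality happens when F is divisible by Z (lost terms).


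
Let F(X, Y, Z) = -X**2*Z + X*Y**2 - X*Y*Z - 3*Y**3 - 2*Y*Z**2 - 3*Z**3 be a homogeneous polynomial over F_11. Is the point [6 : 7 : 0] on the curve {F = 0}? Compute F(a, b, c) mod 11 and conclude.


F(6,7,0) ≡ 2 (mod 11); P is NOT on the curve.

Evaluate F(6, 7, 0) term-by-term (mod 11).
  -X**2*Z ↦ -1·36·1·0 = 0
  X*Y**2 ↦ 1·6·49·1 = 294
  -X*Y*Z ↦ -1·6·7·0 = 0
  -3*Y**3 ↦ -3·1·343·1 = -1029
  -2*Y*Z**2 ↦ -2·1·7·0 = 0
  -3*Z**3 ↦ -3·1·1·0 = 0
Sum: F(6, 7, 0) = (0) + (294) + (0) + (-1029) + (0) + (0) = -735.
Reducing mod 11: -735 ≡ 2 (mod 11).
Since F(a, b, c) ≡ 2 ≠ 0 (mod 11), P does NOT lie on the curve.


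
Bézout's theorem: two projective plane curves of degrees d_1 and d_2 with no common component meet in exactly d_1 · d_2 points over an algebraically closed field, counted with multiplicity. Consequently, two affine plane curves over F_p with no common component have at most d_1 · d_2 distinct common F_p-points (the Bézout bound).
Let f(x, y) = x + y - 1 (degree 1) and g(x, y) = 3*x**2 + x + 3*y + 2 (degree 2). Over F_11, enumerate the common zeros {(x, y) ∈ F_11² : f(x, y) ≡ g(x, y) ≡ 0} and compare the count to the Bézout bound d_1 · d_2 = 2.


Common zeros: ∅; count = 0; Bézout bound = 2.

deg(f) = 1, deg(g) = 2, so Bézout bound = 2.
Scan x ∈ F_11. For each x, list the y ∈ F_11 with f(x, y) ≡ 0 and those with g(x, y) ≡ 0 (mod 11); the common zeros in that column are the intersection.
  x = 0: f ≡ 0 at y ∈ {1}; g ≡ 0 at y ∈ {3}; common: ∅.
  x = 1: f ≡ 0 at y ∈ {0}; g ≡ 0 at y ∈ {9}; common: ∅.
  x = 2: f ≡ 0 at y ∈ {10}; g ≡ 0 at y ∈ {2}; common: ∅.
  x = 3: f ≡ 0 at y ∈ {9}; g ≡ 0 at y ∈ {4}; common: ∅.
  x = 4: f ≡ 0 at y ∈ {8}; g ≡ 0 at y ∈ {4}; common: ∅.
  x = 5: f ≡ 0 at y ∈ {7}; g ≡ 0 at y ∈ {2}; common: ∅.
  x = 6: f ≡ 0 at y ∈ {6}; g ≡ 0 at y ∈ {9}; common: ∅.
  x = 7: f ≡ 0 at y ∈ {5}; g ≡ 0 at y ∈ {3}; common: ∅.
  x = 8: f ≡ 0 at y ∈ {4}; g ≡ 0 at y ∈ {6}; common: ∅.
  x = 9: f ≡ 0 at y ∈ {3}; g ≡ 0 at y ∈ {7}; common: ∅.
  x = 10: f ≡ 0 at y ∈ {2}; g ≡ 0 at y ∈ {6}; common: ∅.
Collecting: common zeros = ∅, so the count is 0.
Comparison with the Bézout bound: 0 ≤ 2 = deg(f)·deg(g), as expected for curves with no common component (the affine F_11-count falls short of the bound because intersections may lie at infinity, over extension fields, or carry multiplicity).


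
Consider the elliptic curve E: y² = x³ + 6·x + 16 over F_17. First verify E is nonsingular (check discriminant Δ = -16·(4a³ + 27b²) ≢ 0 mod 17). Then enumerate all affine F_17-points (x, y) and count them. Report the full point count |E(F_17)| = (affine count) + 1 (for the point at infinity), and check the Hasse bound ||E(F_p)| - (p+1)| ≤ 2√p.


Affine points = {(0, 4), (0, 13), (2, 6), (2, 11), (4, 6), (4, 11), (5, 1), (5, 16), (6, 8), (6, 9), (8, 7), (8, 10), (9, 0), (11, 6), (11, 11), (13, 8), (13, 9), (15, 8), (15, 9), (16, 3), (16, 14)}; affine count = 21; |E(F_17)| = 22.

Discriminant check: Δ ∝ 4a³ + 27b² = 4·6³ + 27·16² = 4·216 + 27·256 ≡ 7 (mod 17). Nonzero ⇒ E is nonsingular.
For each x ∈ F_17, compute rhs = x³ + 6·x + 16 mod 17, then count y ∈ F_17 with y² ≡ rhs.
  x = 0: rhs = 16, matching y values: 4, 13 (2 points).
  x = 1: rhs = 6, matching y values: none (0 points).
  x = 2: rhs = 2, matching y values: 6, 11 (2 points).
  x = 3: rhs = 10, matching y values: none (0 points).
  x = 4: rhs = 2, matching y values: 6, 11 (2 points).
  x = 5: rhs = 1, matching y values: 1, 16 (2 points).
  x = 6: rhs = 13, matching y values: 8, 9 (2 points).
  x = 7: rhs = 10, matching y values: none (0 points).
  x = 8: rhs = 15, matching y values: 7, 10 (2 points).
  x = 9: rhs = 0, matching y values: 0 (1 points).
  x = 10: rhs = 5, matching y values: none (0 points).
  x = 11: rhs = 2, matching y values: 6, 11 (2 points).
  x = 12: rhs = 14, matching y values: none (0 points).
  x = 13: rhs = 13, matching y values: 8, 9 (2 points).
  x = 14: rhs = 5, matching y values: none (0 points).
  x = 15: rhs = 13, matching y values: 8, 9 (2 points).
  x = 16: rhs = 9, matching y values: 3, 14 (2 points).
Total affine count: 21.
Full point count |E(F_17)| = 21 + 1 = 22.
Hasse bound: |22 − (17+1)| = |4| = 4 ≤ 2√17 ≈ 8.2462 ✓.


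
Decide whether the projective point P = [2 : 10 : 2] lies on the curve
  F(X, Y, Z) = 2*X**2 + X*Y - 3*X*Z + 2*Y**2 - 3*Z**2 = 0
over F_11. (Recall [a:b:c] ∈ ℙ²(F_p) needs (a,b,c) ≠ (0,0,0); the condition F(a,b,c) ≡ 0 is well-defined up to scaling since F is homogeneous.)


F(2,10,2) ≡ 6 (mod 11); P is NOT on the curve.

Evaluate F(2, 10, 2) term-by-term (mod 11).
  2*X**2 ↦ 2·4·1·1 = 8
  X*Y ↦ 1·2·10·1 = 20
  -3*X*Z ↦ -3·2·1·2 = -12
  2*Y**2 ↦ 2·1·100·1 = 200
  -3*Z**2 ↦ -3·1·1·4 = -12
Sum: F(2, 10, 2) = (8) + (20) + (-12) + (200) + (-12) = 204.
Reducing mod 11: 204 ≡ 6 (mod 11).
Since F(a, b, c) ≡ 6 ≠ 0 (mod 11), P does NOT lie on the curve.
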